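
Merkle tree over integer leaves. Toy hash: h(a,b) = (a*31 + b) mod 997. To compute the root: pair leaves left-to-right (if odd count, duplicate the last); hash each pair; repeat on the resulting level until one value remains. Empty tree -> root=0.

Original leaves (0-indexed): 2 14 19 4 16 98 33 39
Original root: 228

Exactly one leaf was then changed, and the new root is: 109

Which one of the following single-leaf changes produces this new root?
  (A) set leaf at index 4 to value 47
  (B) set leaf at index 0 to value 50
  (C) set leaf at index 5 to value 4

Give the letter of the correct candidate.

Answer: A

Derivation:
Original leaves: [2, 14, 19, 4, 16, 98, 33, 39]
Target new root: 109
Try each candidate change and compute the resulting root:
Candidate A: set leaf[4] = 47 -> leaves = [2, 14, 19, 4, 47, 98, 33, 39]
  L0: [2, 14, 19, 4, 47, 98, 33, 39]
  L1: h(2,14)=(2*31+14)%997=76 h(19,4)=(19*31+4)%997=593 h(47,98)=(47*31+98)%997=558 h(33,39)=(33*31+39)%997=65 -> [76, 593, 558, 65]
  L2: h(76,593)=(76*31+593)%997=955 h(558,65)=(558*31+65)%997=414 -> [955, 414]
  L3: h(955,414)=(955*31+414)%997=109 -> [109]
  root = 109 == target 109  ** MATCH **
Candidate B: set leaf[0] = 50 -> leaves = [50, 14, 19, 4, 16, 98, 33, 39]
  L0: [50, 14, 19, 4, 16, 98, 33, 39]
  L1: h(50,14)=(50*31+14)%997=567 h(19,4)=(19*31+4)%997=593 h(16,98)=(16*31+98)%997=594 h(33,39)=(33*31+39)%997=65 -> [567, 593, 594, 65]
  L2: h(567,593)=(567*31+593)%997=224 h(594,65)=(594*31+65)%997=533 -> [224, 533]
  L3: h(224,533)=(224*31+533)%997=498 -> [498]
  root = 498 != target 109
Candidate C: set leaf[5] = 4 -> leaves = [2, 14, 19, 4, 16, 4, 33, 39]
  L0: [2, 14, 19, 4, 16, 4, 33, 39]
  L1: h(2,14)=(2*31+14)%997=76 h(19,4)=(19*31+4)%997=593 h(16,4)=(16*31+4)%997=500 h(33,39)=(33*31+39)%997=65 -> [76, 593, 500, 65]
  L2: h(76,593)=(76*31+593)%997=955 h(500,65)=(500*31+65)%997=610 -> [955, 610]
  L3: h(955,610)=(955*31+610)%997=305 -> [305]
  root = 305 != target 109
Candidate A produces the target root.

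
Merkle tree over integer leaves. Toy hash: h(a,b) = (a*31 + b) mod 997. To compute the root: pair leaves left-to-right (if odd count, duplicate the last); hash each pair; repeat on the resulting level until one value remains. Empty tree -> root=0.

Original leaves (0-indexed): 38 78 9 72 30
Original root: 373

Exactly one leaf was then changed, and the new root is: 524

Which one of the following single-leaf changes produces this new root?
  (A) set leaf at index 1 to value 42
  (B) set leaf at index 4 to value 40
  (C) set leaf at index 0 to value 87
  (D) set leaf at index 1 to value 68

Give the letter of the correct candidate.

Answer: C

Derivation:
Original leaves: [38, 78, 9, 72, 30]
Target new root: 524
Try each candidate change and compute the resulting root:
Candidate A: set leaf[1] = 42 -> leaves = [38, 42, 9, 72, 30]
  L0: [38, 42, 9, 72, 30]
  L1: h(38,42)=(38*31+42)%997=223 h(9,72)=(9*31+72)%997=351 h(30,30)=(30*31+30)%997=960 -> [223, 351, 960]
  L2: h(223,351)=(223*31+351)%997=285 h(960,960)=(960*31+960)%997=810 -> [285, 810]
  L3: h(285,810)=(285*31+810)%997=672 -> [672]
  root = 672 != target 524
Candidate B: set leaf[4] = 40 -> leaves = [38, 78, 9, 72, 40]
  L0: [38, 78, 9, 72, 40]
  L1: h(38,78)=(38*31+78)%997=259 h(9,72)=(9*31+72)%997=351 h(40,40)=(40*31+40)%997=283 -> [259, 351, 283]
  L2: h(259,351)=(259*31+351)%997=404 h(283,283)=(283*31+283)%997=83 -> [404, 83]
  L3: h(404,83)=(404*31+83)%997=643 -> [643]
  root = 643 != target 524
Candidate C: set leaf[0] = 87 -> leaves = [87, 78, 9, 72, 30]
  L0: [87, 78, 9, 72, 30]
  L1: h(87,78)=(87*31+78)%997=781 h(9,72)=(9*31+72)%997=351 h(30,30)=(30*31+30)%997=960 -> [781, 351, 960]
  L2: h(781,351)=(781*31+351)%997=634 h(960,960)=(960*31+960)%997=810 -> [634, 810]
  L3: h(634,810)=(634*31+810)%997=524 -> [524]
  root = 524 == target 524  ** MATCH **
Candidate D: set leaf[1] = 68 -> leaves = [38, 68, 9, 72, 30]
  L0: [38, 68, 9, 72, 30]
  L1: h(38,68)=(38*31+68)%997=249 h(9,72)=(9*31+72)%997=351 h(30,30)=(30*31+30)%997=960 -> [249, 351, 960]
  L2: h(249,351)=(249*31+351)%997=94 h(960,960)=(960*31+960)%997=810 -> [94, 810]
  L3: h(94,810)=(94*31+810)%997=733 -> [733]
  root = 733 != target 524
Candidate C produces the target root.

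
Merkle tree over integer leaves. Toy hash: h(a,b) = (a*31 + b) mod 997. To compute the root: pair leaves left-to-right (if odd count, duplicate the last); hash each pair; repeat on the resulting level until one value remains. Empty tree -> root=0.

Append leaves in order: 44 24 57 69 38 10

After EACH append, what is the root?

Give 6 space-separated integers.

Answer: 44 391 984 996 995 99

Derivation:
After append 44 (leaves=[44]):
  L0: [44]
  root=44
After append 24 (leaves=[44, 24]):
  L0: [44, 24]
  L1: h(44,24)=(44*31+24)%997=391 -> [391]
  root=391
After append 57 (leaves=[44, 24, 57]):
  L0: [44, 24, 57]
  L1: h(44,24)=(44*31+24)%997=391 h(57,57)=(57*31+57)%997=827 -> [391, 827]
  L2: h(391,827)=(391*31+827)%997=984 -> [984]
  root=984
After append 69 (leaves=[44, 24, 57, 69]):
  L0: [44, 24, 57, 69]
  L1: h(44,24)=(44*31+24)%997=391 h(57,69)=(57*31+69)%997=839 -> [391, 839]
  L2: h(391,839)=(391*31+839)%997=996 -> [996]
  root=996
After append 38 (leaves=[44, 24, 57, 69, 38]):
  L0: [44, 24, 57, 69, 38]
  L1: h(44,24)=(44*31+24)%997=391 h(57,69)=(57*31+69)%997=839 h(38,38)=(38*31+38)%997=219 -> [391, 839, 219]
  L2: h(391,839)=(391*31+839)%997=996 h(219,219)=(219*31+219)%997=29 -> [996, 29]
  L3: h(996,29)=(996*31+29)%997=995 -> [995]
  root=995
After append 10 (leaves=[44, 24, 57, 69, 38, 10]):
  L0: [44, 24, 57, 69, 38, 10]
  L1: h(44,24)=(44*31+24)%997=391 h(57,69)=(57*31+69)%997=839 h(38,10)=(38*31+10)%997=191 -> [391, 839, 191]
  L2: h(391,839)=(391*31+839)%997=996 h(191,191)=(191*31+191)%997=130 -> [996, 130]
  L3: h(996,130)=(996*31+130)%997=99 -> [99]
  root=99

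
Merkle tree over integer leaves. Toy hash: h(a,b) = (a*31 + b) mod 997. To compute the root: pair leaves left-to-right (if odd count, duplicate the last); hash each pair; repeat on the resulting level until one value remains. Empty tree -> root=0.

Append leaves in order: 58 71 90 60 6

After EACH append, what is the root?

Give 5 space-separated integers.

Answer: 58 872 2 969 291

Derivation:
After append 58 (leaves=[58]):
  L0: [58]
  root=58
After append 71 (leaves=[58, 71]):
  L0: [58, 71]
  L1: h(58,71)=(58*31+71)%997=872 -> [872]
  root=872
After append 90 (leaves=[58, 71, 90]):
  L0: [58, 71, 90]
  L1: h(58,71)=(58*31+71)%997=872 h(90,90)=(90*31+90)%997=886 -> [872, 886]
  L2: h(872,886)=(872*31+886)%997=2 -> [2]
  root=2
After append 60 (leaves=[58, 71, 90, 60]):
  L0: [58, 71, 90, 60]
  L1: h(58,71)=(58*31+71)%997=872 h(90,60)=(90*31+60)%997=856 -> [872, 856]
  L2: h(872,856)=(872*31+856)%997=969 -> [969]
  root=969
After append 6 (leaves=[58, 71, 90, 60, 6]):
  L0: [58, 71, 90, 60, 6]
  L1: h(58,71)=(58*31+71)%997=872 h(90,60)=(90*31+60)%997=856 h(6,6)=(6*31+6)%997=192 -> [872, 856, 192]
  L2: h(872,856)=(872*31+856)%997=969 h(192,192)=(192*31+192)%997=162 -> [969, 162]
  L3: h(969,162)=(969*31+162)%997=291 -> [291]
  root=291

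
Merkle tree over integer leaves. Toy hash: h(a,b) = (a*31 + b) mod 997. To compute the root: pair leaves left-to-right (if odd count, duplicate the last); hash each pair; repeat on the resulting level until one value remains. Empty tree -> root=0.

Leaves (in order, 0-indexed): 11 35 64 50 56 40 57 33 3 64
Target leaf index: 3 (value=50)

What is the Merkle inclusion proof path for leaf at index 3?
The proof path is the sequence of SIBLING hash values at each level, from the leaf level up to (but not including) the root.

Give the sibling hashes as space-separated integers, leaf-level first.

L0 (leaves): [11, 35, 64, 50, 56, 40, 57, 33, 3, 64], target index=3
L1: h(11,35)=(11*31+35)%997=376 [pair 0] h(64,50)=(64*31+50)%997=40 [pair 1] h(56,40)=(56*31+40)%997=779 [pair 2] h(57,33)=(57*31+33)%997=803 [pair 3] h(3,64)=(3*31+64)%997=157 [pair 4] -> [376, 40, 779, 803, 157]
  Sibling for proof at L0: 64
L2: h(376,40)=(376*31+40)%997=729 [pair 0] h(779,803)=(779*31+803)%997=27 [pair 1] h(157,157)=(157*31+157)%997=39 [pair 2] -> [729, 27, 39]
  Sibling for proof at L1: 376
L3: h(729,27)=(729*31+27)%997=692 [pair 0] h(39,39)=(39*31+39)%997=251 [pair 1] -> [692, 251]
  Sibling for proof at L2: 27
L4: h(692,251)=(692*31+251)%997=766 [pair 0] -> [766]
  Sibling for proof at L3: 251
Root: 766
Proof path (sibling hashes from leaf to root): [64, 376, 27, 251]

Answer: 64 376 27 251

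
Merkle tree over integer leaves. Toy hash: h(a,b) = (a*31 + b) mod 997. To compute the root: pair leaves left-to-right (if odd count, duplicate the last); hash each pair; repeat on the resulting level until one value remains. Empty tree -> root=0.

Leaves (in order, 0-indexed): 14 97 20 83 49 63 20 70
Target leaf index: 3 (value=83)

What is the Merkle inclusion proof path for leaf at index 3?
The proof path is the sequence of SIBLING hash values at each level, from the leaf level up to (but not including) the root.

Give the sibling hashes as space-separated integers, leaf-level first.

Answer: 20 531 879

Derivation:
L0 (leaves): [14, 97, 20, 83, 49, 63, 20, 70], target index=3
L1: h(14,97)=(14*31+97)%997=531 [pair 0] h(20,83)=(20*31+83)%997=703 [pair 1] h(49,63)=(49*31+63)%997=585 [pair 2] h(20,70)=(20*31+70)%997=690 [pair 3] -> [531, 703, 585, 690]
  Sibling for proof at L0: 20
L2: h(531,703)=(531*31+703)%997=215 [pair 0] h(585,690)=(585*31+690)%997=879 [pair 1] -> [215, 879]
  Sibling for proof at L1: 531
L3: h(215,879)=(215*31+879)%997=565 [pair 0] -> [565]
  Sibling for proof at L2: 879
Root: 565
Proof path (sibling hashes from leaf to root): [20, 531, 879]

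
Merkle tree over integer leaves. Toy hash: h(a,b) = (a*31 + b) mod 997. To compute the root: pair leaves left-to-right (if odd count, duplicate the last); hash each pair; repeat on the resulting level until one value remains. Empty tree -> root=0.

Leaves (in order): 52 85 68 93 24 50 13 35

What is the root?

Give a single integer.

Answer: 287

Derivation:
L0: [52, 85, 68, 93, 24, 50, 13, 35]
L1: h(52,85)=(52*31+85)%997=700 h(68,93)=(68*31+93)%997=207 h(24,50)=(24*31+50)%997=794 h(13,35)=(13*31+35)%997=438 -> [700, 207, 794, 438]
L2: h(700,207)=(700*31+207)%997=970 h(794,438)=(794*31+438)%997=127 -> [970, 127]
L3: h(970,127)=(970*31+127)%997=287 -> [287]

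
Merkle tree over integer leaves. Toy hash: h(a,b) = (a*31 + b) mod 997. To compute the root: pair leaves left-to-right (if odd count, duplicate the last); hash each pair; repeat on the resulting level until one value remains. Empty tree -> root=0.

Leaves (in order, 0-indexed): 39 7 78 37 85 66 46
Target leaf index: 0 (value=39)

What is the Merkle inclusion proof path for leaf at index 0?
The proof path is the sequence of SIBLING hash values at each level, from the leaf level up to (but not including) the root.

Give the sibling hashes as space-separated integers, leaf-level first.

L0 (leaves): [39, 7, 78, 37, 85, 66, 46], target index=0
L1: h(39,7)=(39*31+7)%997=219 [pair 0] h(78,37)=(78*31+37)%997=461 [pair 1] h(85,66)=(85*31+66)%997=707 [pair 2] h(46,46)=(46*31+46)%997=475 [pair 3] -> [219, 461, 707, 475]
  Sibling for proof at L0: 7
L2: h(219,461)=(219*31+461)%997=271 [pair 0] h(707,475)=(707*31+475)%997=458 [pair 1] -> [271, 458]
  Sibling for proof at L1: 461
L3: h(271,458)=(271*31+458)%997=883 [pair 0] -> [883]
  Sibling for proof at L2: 458
Root: 883
Proof path (sibling hashes from leaf to root): [7, 461, 458]

Answer: 7 461 458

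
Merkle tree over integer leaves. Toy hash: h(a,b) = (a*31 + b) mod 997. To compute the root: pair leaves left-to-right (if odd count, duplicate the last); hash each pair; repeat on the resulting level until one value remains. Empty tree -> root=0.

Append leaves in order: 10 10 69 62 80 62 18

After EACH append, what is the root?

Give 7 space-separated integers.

After append 10 (leaves=[10]):
  L0: [10]
  root=10
After append 10 (leaves=[10, 10]):
  L0: [10, 10]
  L1: h(10,10)=(10*31+10)%997=320 -> [320]
  root=320
After append 69 (leaves=[10, 10, 69]):
  L0: [10, 10, 69]
  L1: h(10,10)=(10*31+10)%997=320 h(69,69)=(69*31+69)%997=214 -> [320, 214]
  L2: h(320,214)=(320*31+214)%997=164 -> [164]
  root=164
After append 62 (leaves=[10, 10, 69, 62]):
  L0: [10, 10, 69, 62]
  L1: h(10,10)=(10*31+10)%997=320 h(69,62)=(69*31+62)%997=207 -> [320, 207]
  L2: h(320,207)=(320*31+207)%997=157 -> [157]
  root=157
After append 80 (leaves=[10, 10, 69, 62, 80]):
  L0: [10, 10, 69, 62, 80]
  L1: h(10,10)=(10*31+10)%997=320 h(69,62)=(69*31+62)%997=207 h(80,80)=(80*31+80)%997=566 -> [320, 207, 566]
  L2: h(320,207)=(320*31+207)%997=157 h(566,566)=(566*31+566)%997=166 -> [157, 166]
  L3: h(157,166)=(157*31+166)%997=48 -> [48]
  root=48
After append 62 (leaves=[10, 10, 69, 62, 80, 62]):
  L0: [10, 10, 69, 62, 80, 62]
  L1: h(10,10)=(10*31+10)%997=320 h(69,62)=(69*31+62)%997=207 h(80,62)=(80*31+62)%997=548 -> [320, 207, 548]
  L2: h(320,207)=(320*31+207)%997=157 h(548,548)=(548*31+548)%997=587 -> [157, 587]
  L3: h(157,587)=(157*31+587)%997=469 -> [469]
  root=469
After append 18 (leaves=[10, 10, 69, 62, 80, 62, 18]):
  L0: [10, 10, 69, 62, 80, 62, 18]
  L1: h(10,10)=(10*31+10)%997=320 h(69,62)=(69*31+62)%997=207 h(80,62)=(80*31+62)%997=548 h(18,18)=(18*31+18)%997=576 -> [320, 207, 548, 576]
  L2: h(320,207)=(320*31+207)%997=157 h(548,576)=(548*31+576)%997=615 -> [157, 615]
  L3: h(157,615)=(157*31+615)%997=497 -> [497]
  root=497

Answer: 10 320 164 157 48 469 497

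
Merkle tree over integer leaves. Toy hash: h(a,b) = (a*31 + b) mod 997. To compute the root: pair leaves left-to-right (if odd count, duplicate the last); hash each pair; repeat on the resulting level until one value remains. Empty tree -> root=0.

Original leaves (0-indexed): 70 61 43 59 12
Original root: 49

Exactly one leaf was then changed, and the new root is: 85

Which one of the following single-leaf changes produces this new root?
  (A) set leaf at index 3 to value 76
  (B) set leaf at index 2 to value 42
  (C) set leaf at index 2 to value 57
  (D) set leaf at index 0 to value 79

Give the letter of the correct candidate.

Answer: B

Derivation:
Original leaves: [70, 61, 43, 59, 12]
Target new root: 85
Try each candidate change and compute the resulting root:
Candidate A: set leaf[3] = 76 -> leaves = [70, 61, 43, 76, 12]
  L0: [70, 61, 43, 76, 12]
  L1: h(70,61)=(70*31+61)%997=237 h(43,76)=(43*31+76)%997=412 h(12,12)=(12*31+12)%997=384 -> [237, 412, 384]
  L2: h(237,412)=(237*31+412)%997=780 h(384,384)=(384*31+384)%997=324 -> [780, 324]
  L3: h(780,324)=(780*31+324)%997=576 -> [576]
  root = 576 != target 85
Candidate B: set leaf[2] = 42 -> leaves = [70, 61, 42, 59, 12]
  L0: [70, 61, 42, 59, 12]
  L1: h(70,61)=(70*31+61)%997=237 h(42,59)=(42*31+59)%997=364 h(12,12)=(12*31+12)%997=384 -> [237, 364, 384]
  L2: h(237,364)=(237*31+364)%997=732 h(384,384)=(384*31+384)%997=324 -> [732, 324]
  L3: h(732,324)=(732*31+324)%997=85 -> [85]
  root = 85 == target 85  ** MATCH **
Candidate C: set leaf[2] = 57 -> leaves = [70, 61, 57, 59, 12]
  L0: [70, 61, 57, 59, 12]
  L1: h(70,61)=(70*31+61)%997=237 h(57,59)=(57*31+59)%997=829 h(12,12)=(12*31+12)%997=384 -> [237, 829, 384]
  L2: h(237,829)=(237*31+829)%997=200 h(384,384)=(384*31+384)%997=324 -> [200, 324]
  L3: h(200,324)=(200*31+324)%997=542 -> [542]
  root = 542 != target 85
Candidate D: set leaf[0] = 79 -> leaves = [79, 61, 43, 59, 12]
  L0: [79, 61, 43, 59, 12]
  L1: h(79,61)=(79*31+61)%997=516 h(43,59)=(43*31+59)%997=395 h(12,12)=(12*31+12)%997=384 -> [516, 395, 384]
  L2: h(516,395)=(516*31+395)%997=439 h(384,384)=(384*31+384)%997=324 -> [439, 324]
  L3: h(439,324)=(439*31+324)%997=972 -> [972]
  root = 972 != target 85
Candidate B produces the target root.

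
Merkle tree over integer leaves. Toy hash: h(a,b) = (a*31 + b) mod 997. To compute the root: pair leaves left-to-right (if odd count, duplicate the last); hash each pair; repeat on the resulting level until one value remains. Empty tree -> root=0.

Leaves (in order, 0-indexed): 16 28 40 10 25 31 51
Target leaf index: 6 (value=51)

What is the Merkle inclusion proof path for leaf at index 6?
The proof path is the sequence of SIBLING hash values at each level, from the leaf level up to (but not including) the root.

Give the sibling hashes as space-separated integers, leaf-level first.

Answer: 51 806 545

Derivation:
L0 (leaves): [16, 28, 40, 10, 25, 31, 51], target index=6
L1: h(16,28)=(16*31+28)%997=524 [pair 0] h(40,10)=(40*31+10)%997=253 [pair 1] h(25,31)=(25*31+31)%997=806 [pair 2] h(51,51)=(51*31+51)%997=635 [pair 3] -> [524, 253, 806, 635]
  Sibling for proof at L0: 51
L2: h(524,253)=(524*31+253)%997=545 [pair 0] h(806,635)=(806*31+635)%997=696 [pair 1] -> [545, 696]
  Sibling for proof at L1: 806
L3: h(545,696)=(545*31+696)%997=642 [pair 0] -> [642]
  Sibling for proof at L2: 545
Root: 642
Proof path (sibling hashes from leaf to root): [51, 806, 545]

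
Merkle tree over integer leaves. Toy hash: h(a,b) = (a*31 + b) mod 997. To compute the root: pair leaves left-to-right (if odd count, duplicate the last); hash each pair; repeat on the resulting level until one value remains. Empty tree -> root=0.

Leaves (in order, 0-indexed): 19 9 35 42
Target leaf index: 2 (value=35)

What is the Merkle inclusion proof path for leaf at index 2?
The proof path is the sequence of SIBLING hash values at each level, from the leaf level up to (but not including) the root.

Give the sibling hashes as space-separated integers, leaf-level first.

Answer: 42 598

Derivation:
L0 (leaves): [19, 9, 35, 42], target index=2
L1: h(19,9)=(19*31+9)%997=598 [pair 0] h(35,42)=(35*31+42)%997=130 [pair 1] -> [598, 130]
  Sibling for proof at L0: 42
L2: h(598,130)=(598*31+130)%997=722 [pair 0] -> [722]
  Sibling for proof at L1: 598
Root: 722
Proof path (sibling hashes from leaf to root): [42, 598]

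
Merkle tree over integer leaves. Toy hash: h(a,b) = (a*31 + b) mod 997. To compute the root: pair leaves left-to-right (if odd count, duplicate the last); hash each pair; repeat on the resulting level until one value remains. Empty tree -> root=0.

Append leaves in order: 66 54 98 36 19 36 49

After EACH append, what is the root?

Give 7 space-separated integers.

After append 66 (leaves=[66]):
  L0: [66]
  root=66
After append 54 (leaves=[66, 54]):
  L0: [66, 54]
  L1: h(66,54)=(66*31+54)%997=106 -> [106]
  root=106
After append 98 (leaves=[66, 54, 98]):
  L0: [66, 54, 98]
  L1: h(66,54)=(66*31+54)%997=106 h(98,98)=(98*31+98)%997=145 -> [106, 145]
  L2: h(106,145)=(106*31+145)%997=440 -> [440]
  root=440
After append 36 (leaves=[66, 54, 98, 36]):
  L0: [66, 54, 98, 36]
  L1: h(66,54)=(66*31+54)%997=106 h(98,36)=(98*31+36)%997=83 -> [106, 83]
  L2: h(106,83)=(106*31+83)%997=378 -> [378]
  root=378
After append 19 (leaves=[66, 54, 98, 36, 19]):
  L0: [66, 54, 98, 36, 19]
  L1: h(66,54)=(66*31+54)%997=106 h(98,36)=(98*31+36)%997=83 h(19,19)=(19*31+19)%997=608 -> [106, 83, 608]
  L2: h(106,83)=(106*31+83)%997=378 h(608,608)=(608*31+608)%997=513 -> [378, 513]
  L3: h(378,513)=(378*31+513)%997=267 -> [267]
  root=267
After append 36 (leaves=[66, 54, 98, 36, 19, 36]):
  L0: [66, 54, 98, 36, 19, 36]
  L1: h(66,54)=(66*31+54)%997=106 h(98,36)=(98*31+36)%997=83 h(19,36)=(19*31+36)%997=625 -> [106, 83, 625]
  L2: h(106,83)=(106*31+83)%997=378 h(625,625)=(625*31+625)%997=60 -> [378, 60]
  L3: h(378,60)=(378*31+60)%997=811 -> [811]
  root=811
After append 49 (leaves=[66, 54, 98, 36, 19, 36, 49]):
  L0: [66, 54, 98, 36, 19, 36, 49]
  L1: h(66,54)=(66*31+54)%997=106 h(98,36)=(98*31+36)%997=83 h(19,36)=(19*31+36)%997=625 h(49,49)=(49*31+49)%997=571 -> [106, 83, 625, 571]
  L2: h(106,83)=(106*31+83)%997=378 h(625,571)=(625*31+571)%997=6 -> [378, 6]
  L3: h(378,6)=(378*31+6)%997=757 -> [757]
  root=757

Answer: 66 106 440 378 267 811 757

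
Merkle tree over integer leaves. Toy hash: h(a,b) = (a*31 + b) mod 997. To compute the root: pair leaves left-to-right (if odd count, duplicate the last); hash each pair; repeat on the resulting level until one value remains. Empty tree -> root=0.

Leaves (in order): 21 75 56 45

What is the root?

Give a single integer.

L0: [21, 75, 56, 45]
L1: h(21,75)=(21*31+75)%997=726 h(56,45)=(56*31+45)%997=784 -> [726, 784]
L2: h(726,784)=(726*31+784)%997=359 -> [359]

Answer: 359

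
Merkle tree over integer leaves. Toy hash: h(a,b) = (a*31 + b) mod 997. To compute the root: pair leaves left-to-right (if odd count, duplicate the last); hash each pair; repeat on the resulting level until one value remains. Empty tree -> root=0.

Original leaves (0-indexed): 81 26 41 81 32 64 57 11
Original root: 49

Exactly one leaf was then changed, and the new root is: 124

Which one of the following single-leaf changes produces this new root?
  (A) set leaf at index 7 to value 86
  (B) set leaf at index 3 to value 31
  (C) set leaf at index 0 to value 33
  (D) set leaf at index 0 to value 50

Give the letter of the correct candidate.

Original leaves: [81, 26, 41, 81, 32, 64, 57, 11]
Target new root: 124
Try each candidate change and compute the resulting root:
Candidate A: set leaf[7] = 86 -> leaves = [81, 26, 41, 81, 32, 64, 57, 86]
  L0: [81, 26, 41, 81, 32, 64, 57, 86]
  L1: h(81,26)=(81*31+26)%997=543 h(41,81)=(41*31+81)%997=355 h(32,64)=(32*31+64)%997=59 h(57,86)=(57*31+86)%997=856 -> [543, 355, 59, 856]
  L2: h(543,355)=(543*31+355)%997=239 h(59,856)=(59*31+856)%997=691 -> [239, 691]
  L3: h(239,691)=(239*31+691)%997=124 -> [124]
  root = 124 == target 124  ** MATCH **
Candidate B: set leaf[3] = 31 -> leaves = [81, 26, 41, 31, 32, 64, 57, 11]
  L0: [81, 26, 41, 31, 32, 64, 57, 11]
  L1: h(81,26)=(81*31+26)%997=543 h(41,31)=(41*31+31)%997=305 h(32,64)=(32*31+64)%997=59 h(57,11)=(57*31+11)%997=781 -> [543, 305, 59, 781]
  L2: h(543,305)=(543*31+305)%997=189 h(59,781)=(59*31+781)%997=616 -> [189, 616]
  L3: h(189,616)=(189*31+616)%997=493 -> [493]
  root = 493 != target 124
Candidate C: set leaf[0] = 33 -> leaves = [33, 26, 41, 81, 32, 64, 57, 11]
  L0: [33, 26, 41, 81, 32, 64, 57, 11]
  L1: h(33,26)=(33*31+26)%997=52 h(41,81)=(41*31+81)%997=355 h(32,64)=(32*31+64)%997=59 h(57,11)=(57*31+11)%997=781 -> [52, 355, 59, 781]
  L2: h(52,355)=(52*31+355)%997=970 h(59,781)=(59*31+781)%997=616 -> [970, 616]
  L3: h(970,616)=(970*31+616)%997=776 -> [776]
  root = 776 != target 124
Candidate D: set leaf[0] = 50 -> leaves = [50, 26, 41, 81, 32, 64, 57, 11]
  L0: [50, 26, 41, 81, 32, 64, 57, 11]
  L1: h(50,26)=(50*31+26)%997=579 h(41,81)=(41*31+81)%997=355 h(32,64)=(32*31+64)%997=59 h(57,11)=(57*31+11)%997=781 -> [579, 355, 59, 781]
  L2: h(579,355)=(579*31+355)%997=358 h(59,781)=(59*31+781)%997=616 -> [358, 616]
  L3: h(358,616)=(358*31+616)%997=747 -> [747]
  root = 747 != target 124
Candidate A produces the target root.

Answer: A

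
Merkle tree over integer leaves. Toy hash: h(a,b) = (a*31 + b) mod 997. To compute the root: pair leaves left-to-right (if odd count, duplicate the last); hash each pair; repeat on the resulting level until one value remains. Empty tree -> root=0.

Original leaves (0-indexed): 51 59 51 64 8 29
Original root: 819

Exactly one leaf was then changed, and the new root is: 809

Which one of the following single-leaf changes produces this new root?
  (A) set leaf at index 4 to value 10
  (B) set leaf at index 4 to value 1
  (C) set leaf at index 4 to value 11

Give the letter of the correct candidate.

Original leaves: [51, 59, 51, 64, 8, 29]
Target new root: 809
Try each candidate change and compute the resulting root:
Candidate A: set leaf[4] = 10 -> leaves = [51, 59, 51, 64, 10, 29]
  L0: [51, 59, 51, 64, 10, 29]
  L1: h(51,59)=(51*31+59)%997=643 h(51,64)=(51*31+64)%997=648 h(10,29)=(10*31+29)%997=339 -> [643, 648, 339]
  L2: h(643,648)=(643*31+648)%997=641 h(339,339)=(339*31+339)%997=878 -> [641, 878]
  L3: h(641,878)=(641*31+878)%997=809 -> [809]
  root = 809 == target 809  ** MATCH **
Candidate B: set leaf[4] = 1 -> leaves = [51, 59, 51, 64, 1, 29]
  L0: [51, 59, 51, 64, 1, 29]
  L1: h(51,59)=(51*31+59)%997=643 h(51,64)=(51*31+64)%997=648 h(1,29)=(1*31+29)%997=60 -> [643, 648, 60]
  L2: h(643,648)=(643*31+648)%997=641 h(60,60)=(60*31+60)%997=923 -> [641, 923]
  L3: h(641,923)=(641*31+923)%997=854 -> [854]
  root = 854 != target 809
Candidate C: set leaf[4] = 11 -> leaves = [51, 59, 51, 64, 11, 29]
  L0: [51, 59, 51, 64, 11, 29]
  L1: h(51,59)=(51*31+59)%997=643 h(51,64)=(51*31+64)%997=648 h(11,29)=(11*31+29)%997=370 -> [643, 648, 370]
  L2: h(643,648)=(643*31+648)%997=641 h(370,370)=(370*31+370)%997=873 -> [641, 873]
  L3: h(641,873)=(641*31+873)%997=804 -> [804]
  root = 804 != target 809
Candidate A produces the target root.

Answer: A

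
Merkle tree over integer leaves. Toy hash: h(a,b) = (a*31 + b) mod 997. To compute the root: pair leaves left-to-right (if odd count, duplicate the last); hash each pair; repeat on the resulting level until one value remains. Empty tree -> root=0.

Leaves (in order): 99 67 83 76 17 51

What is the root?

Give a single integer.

L0: [99, 67, 83, 76, 17, 51]
L1: h(99,67)=(99*31+67)%997=145 h(83,76)=(83*31+76)%997=655 h(17,51)=(17*31+51)%997=578 -> [145, 655, 578]
L2: h(145,655)=(145*31+655)%997=165 h(578,578)=(578*31+578)%997=550 -> [165, 550]
L3: h(165,550)=(165*31+550)%997=680 -> [680]

Answer: 680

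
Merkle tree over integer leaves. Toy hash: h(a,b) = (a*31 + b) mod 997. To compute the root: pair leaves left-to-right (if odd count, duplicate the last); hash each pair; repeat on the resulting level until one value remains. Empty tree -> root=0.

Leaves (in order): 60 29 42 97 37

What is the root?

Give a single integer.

L0: [60, 29, 42, 97, 37]
L1: h(60,29)=(60*31+29)%997=892 h(42,97)=(42*31+97)%997=402 h(37,37)=(37*31+37)%997=187 -> [892, 402, 187]
L2: h(892,402)=(892*31+402)%997=138 h(187,187)=(187*31+187)%997=2 -> [138, 2]
L3: h(138,2)=(138*31+2)%997=292 -> [292]

Answer: 292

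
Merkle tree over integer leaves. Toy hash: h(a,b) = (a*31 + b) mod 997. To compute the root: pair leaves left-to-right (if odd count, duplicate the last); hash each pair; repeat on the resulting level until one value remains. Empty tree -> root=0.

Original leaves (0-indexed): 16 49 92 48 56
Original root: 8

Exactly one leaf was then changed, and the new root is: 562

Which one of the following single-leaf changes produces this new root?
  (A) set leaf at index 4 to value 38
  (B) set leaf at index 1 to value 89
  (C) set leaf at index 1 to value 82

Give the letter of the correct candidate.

Answer: B

Derivation:
Original leaves: [16, 49, 92, 48, 56]
Target new root: 562
Try each candidate change and compute the resulting root:
Candidate A: set leaf[4] = 38 -> leaves = [16, 49, 92, 48, 38]
  L0: [16, 49, 92, 48, 38]
  L1: h(16,49)=(16*31+49)%997=545 h(92,48)=(92*31+48)%997=906 h(38,38)=(38*31+38)%997=219 -> [545, 906, 219]
  L2: h(545,906)=(545*31+906)%997=852 h(219,219)=(219*31+219)%997=29 -> [852, 29]
  L3: h(852,29)=(852*31+29)%997=519 -> [519]
  root = 519 != target 562
Candidate B: set leaf[1] = 89 -> leaves = [16, 89, 92, 48, 56]
  L0: [16, 89, 92, 48, 56]
  L1: h(16,89)=(16*31+89)%997=585 h(92,48)=(92*31+48)%997=906 h(56,56)=(56*31+56)%997=795 -> [585, 906, 795]
  L2: h(585,906)=(585*31+906)%997=98 h(795,795)=(795*31+795)%997=515 -> [98, 515]
  L3: h(98,515)=(98*31+515)%997=562 -> [562]
  root = 562 == target 562  ** MATCH **
Candidate C: set leaf[1] = 82 -> leaves = [16, 82, 92, 48, 56]
  L0: [16, 82, 92, 48, 56]
  L1: h(16,82)=(16*31+82)%997=578 h(92,48)=(92*31+48)%997=906 h(56,56)=(56*31+56)%997=795 -> [578, 906, 795]
  L2: h(578,906)=(578*31+906)%997=878 h(795,795)=(795*31+795)%997=515 -> [878, 515]
  L3: h(878,515)=(878*31+515)%997=814 -> [814]
  root = 814 != target 562
Candidate B produces the target root.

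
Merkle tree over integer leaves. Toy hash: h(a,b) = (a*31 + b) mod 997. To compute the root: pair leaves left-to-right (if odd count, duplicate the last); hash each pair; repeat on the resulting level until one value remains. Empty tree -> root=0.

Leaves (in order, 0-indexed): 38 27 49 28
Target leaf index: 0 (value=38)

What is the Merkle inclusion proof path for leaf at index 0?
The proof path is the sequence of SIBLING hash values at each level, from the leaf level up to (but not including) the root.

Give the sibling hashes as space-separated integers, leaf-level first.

L0 (leaves): [38, 27, 49, 28], target index=0
L1: h(38,27)=(38*31+27)%997=208 [pair 0] h(49,28)=(49*31+28)%997=550 [pair 1] -> [208, 550]
  Sibling for proof at L0: 27
L2: h(208,550)=(208*31+550)%997=19 [pair 0] -> [19]
  Sibling for proof at L1: 550
Root: 19
Proof path (sibling hashes from leaf to root): [27, 550]

Answer: 27 550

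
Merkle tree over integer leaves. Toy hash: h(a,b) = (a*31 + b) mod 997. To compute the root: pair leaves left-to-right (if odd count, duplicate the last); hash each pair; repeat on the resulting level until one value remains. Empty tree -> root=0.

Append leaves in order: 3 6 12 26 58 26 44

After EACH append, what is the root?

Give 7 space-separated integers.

After append 3 (leaves=[3]):
  L0: [3]
  root=3
After append 6 (leaves=[3, 6]):
  L0: [3, 6]
  L1: h(3,6)=(3*31+6)%997=99 -> [99]
  root=99
After append 12 (leaves=[3, 6, 12]):
  L0: [3, 6, 12]
  L1: h(3,6)=(3*31+6)%997=99 h(12,12)=(12*31+12)%997=384 -> [99, 384]
  L2: h(99,384)=(99*31+384)%997=462 -> [462]
  root=462
After append 26 (leaves=[3, 6, 12, 26]):
  L0: [3, 6, 12, 26]
  L1: h(3,6)=(3*31+6)%997=99 h(12,26)=(12*31+26)%997=398 -> [99, 398]
  L2: h(99,398)=(99*31+398)%997=476 -> [476]
  root=476
After append 58 (leaves=[3, 6, 12, 26, 58]):
  L0: [3, 6, 12, 26, 58]
  L1: h(3,6)=(3*31+6)%997=99 h(12,26)=(12*31+26)%997=398 h(58,58)=(58*31+58)%997=859 -> [99, 398, 859]
  L2: h(99,398)=(99*31+398)%997=476 h(859,859)=(859*31+859)%997=569 -> [476, 569]
  L3: h(476,569)=(476*31+569)%997=370 -> [370]
  root=370
After append 26 (leaves=[3, 6, 12, 26, 58, 26]):
  L0: [3, 6, 12, 26, 58, 26]
  L1: h(3,6)=(3*31+6)%997=99 h(12,26)=(12*31+26)%997=398 h(58,26)=(58*31+26)%997=827 -> [99, 398, 827]
  L2: h(99,398)=(99*31+398)%997=476 h(827,827)=(827*31+827)%997=542 -> [476, 542]
  L3: h(476,542)=(476*31+542)%997=343 -> [343]
  root=343
After append 44 (leaves=[3, 6, 12, 26, 58, 26, 44]):
  L0: [3, 6, 12, 26, 58, 26, 44]
  L1: h(3,6)=(3*31+6)%997=99 h(12,26)=(12*31+26)%997=398 h(58,26)=(58*31+26)%997=827 h(44,44)=(44*31+44)%997=411 -> [99, 398, 827, 411]
  L2: h(99,398)=(99*31+398)%997=476 h(827,411)=(827*31+411)%997=126 -> [476, 126]
  L3: h(476,126)=(476*31+126)%997=924 -> [924]
  root=924

Answer: 3 99 462 476 370 343 924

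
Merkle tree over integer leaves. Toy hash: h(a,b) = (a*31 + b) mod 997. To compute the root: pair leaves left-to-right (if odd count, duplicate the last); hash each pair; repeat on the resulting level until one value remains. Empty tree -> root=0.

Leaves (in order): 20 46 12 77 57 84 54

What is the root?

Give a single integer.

Answer: 199

Derivation:
L0: [20, 46, 12, 77, 57, 84, 54]
L1: h(20,46)=(20*31+46)%997=666 h(12,77)=(12*31+77)%997=449 h(57,84)=(57*31+84)%997=854 h(54,54)=(54*31+54)%997=731 -> [666, 449, 854, 731]
L2: h(666,449)=(666*31+449)%997=158 h(854,731)=(854*31+731)%997=286 -> [158, 286]
L3: h(158,286)=(158*31+286)%997=199 -> [199]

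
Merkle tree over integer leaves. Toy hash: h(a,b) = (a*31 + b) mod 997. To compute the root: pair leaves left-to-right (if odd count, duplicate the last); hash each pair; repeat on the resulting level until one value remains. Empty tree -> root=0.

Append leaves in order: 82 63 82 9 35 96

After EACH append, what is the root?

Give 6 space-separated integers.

After append 82 (leaves=[82]):
  L0: [82]
  root=82
After append 63 (leaves=[82, 63]):
  L0: [82, 63]
  L1: h(82,63)=(82*31+63)%997=611 -> [611]
  root=611
After append 82 (leaves=[82, 63, 82]):
  L0: [82, 63, 82]
  L1: h(82,63)=(82*31+63)%997=611 h(82,82)=(82*31+82)%997=630 -> [611, 630]
  L2: h(611,630)=(611*31+630)%997=628 -> [628]
  root=628
After append 9 (leaves=[82, 63, 82, 9]):
  L0: [82, 63, 82, 9]
  L1: h(82,63)=(82*31+63)%997=611 h(82,9)=(82*31+9)%997=557 -> [611, 557]
  L2: h(611,557)=(611*31+557)%997=555 -> [555]
  root=555
After append 35 (leaves=[82, 63, 82, 9, 35]):
  L0: [82, 63, 82, 9, 35]
  L1: h(82,63)=(82*31+63)%997=611 h(82,9)=(82*31+9)%997=557 h(35,35)=(35*31+35)%997=123 -> [611, 557, 123]
  L2: h(611,557)=(611*31+557)%997=555 h(123,123)=(123*31+123)%997=945 -> [555, 945]
  L3: h(555,945)=(555*31+945)%997=204 -> [204]
  root=204
After append 96 (leaves=[82, 63, 82, 9, 35, 96]):
  L0: [82, 63, 82, 9, 35, 96]
  L1: h(82,63)=(82*31+63)%997=611 h(82,9)=(82*31+9)%997=557 h(35,96)=(35*31+96)%997=184 -> [611, 557, 184]
  L2: h(611,557)=(611*31+557)%997=555 h(184,184)=(184*31+184)%997=903 -> [555, 903]
  L3: h(555,903)=(555*31+903)%997=162 -> [162]
  root=162

Answer: 82 611 628 555 204 162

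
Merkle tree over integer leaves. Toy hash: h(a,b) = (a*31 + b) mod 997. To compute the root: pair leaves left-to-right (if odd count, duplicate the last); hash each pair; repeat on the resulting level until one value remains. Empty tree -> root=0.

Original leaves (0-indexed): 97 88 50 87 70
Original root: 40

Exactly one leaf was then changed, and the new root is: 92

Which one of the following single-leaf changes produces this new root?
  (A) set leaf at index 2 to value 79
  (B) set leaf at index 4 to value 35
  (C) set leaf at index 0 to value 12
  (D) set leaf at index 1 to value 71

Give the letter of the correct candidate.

Answer: B

Derivation:
Original leaves: [97, 88, 50, 87, 70]
Target new root: 92
Try each candidate change and compute the resulting root:
Candidate A: set leaf[2] = 79 -> leaves = [97, 88, 79, 87, 70]
  L0: [97, 88, 79, 87, 70]
  L1: h(97,88)=(97*31+88)%997=104 h(79,87)=(79*31+87)%997=542 h(70,70)=(70*31+70)%997=246 -> [104, 542, 246]
  L2: h(104,542)=(104*31+542)%997=775 h(246,246)=(246*31+246)%997=893 -> [775, 893]
  L3: h(775,893)=(775*31+893)%997=990 -> [990]
  root = 990 != target 92
Candidate B: set leaf[4] = 35 -> leaves = [97, 88, 50, 87, 35]
  L0: [97, 88, 50, 87, 35]
  L1: h(97,88)=(97*31+88)%997=104 h(50,87)=(50*31+87)%997=640 h(35,35)=(35*31+35)%997=123 -> [104, 640, 123]
  L2: h(104,640)=(104*31+640)%997=873 h(123,123)=(123*31+123)%997=945 -> [873, 945]
  L3: h(873,945)=(873*31+945)%997=92 -> [92]
  root = 92 == target 92  ** MATCH **
Candidate C: set leaf[0] = 12 -> leaves = [12, 88, 50, 87, 70]
  L0: [12, 88, 50, 87, 70]
  L1: h(12,88)=(12*31+88)%997=460 h(50,87)=(50*31+87)%997=640 h(70,70)=(70*31+70)%997=246 -> [460, 640, 246]
  L2: h(460,640)=(460*31+640)%997=942 h(246,246)=(246*31+246)%997=893 -> [942, 893]
  L3: h(942,893)=(942*31+893)%997=185 -> [185]
  root = 185 != target 92
Candidate D: set leaf[1] = 71 -> leaves = [97, 71, 50, 87, 70]
  L0: [97, 71, 50, 87, 70]
  L1: h(97,71)=(97*31+71)%997=87 h(50,87)=(50*31+87)%997=640 h(70,70)=(70*31+70)%997=246 -> [87, 640, 246]
  L2: h(87,640)=(87*31+640)%997=346 h(246,246)=(246*31+246)%997=893 -> [346, 893]
  L3: h(346,893)=(346*31+893)%997=652 -> [652]
  root = 652 != target 92
Candidate B produces the target root.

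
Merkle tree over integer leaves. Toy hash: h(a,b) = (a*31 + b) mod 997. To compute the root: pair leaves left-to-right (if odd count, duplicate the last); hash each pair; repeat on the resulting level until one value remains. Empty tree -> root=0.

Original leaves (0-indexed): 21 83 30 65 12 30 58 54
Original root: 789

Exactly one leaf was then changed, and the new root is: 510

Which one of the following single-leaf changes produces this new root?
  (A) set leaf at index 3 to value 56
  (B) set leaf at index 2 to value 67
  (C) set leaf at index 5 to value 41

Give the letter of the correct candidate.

Original leaves: [21, 83, 30, 65, 12, 30, 58, 54]
Target new root: 510
Try each candidate change and compute the resulting root:
Candidate A: set leaf[3] = 56 -> leaves = [21, 83, 30, 56, 12, 30, 58, 54]
  L0: [21, 83, 30, 56, 12, 30, 58, 54]
  L1: h(21,83)=(21*31+83)%997=734 h(30,56)=(30*31+56)%997=986 h(12,30)=(12*31+30)%997=402 h(58,54)=(58*31+54)%997=855 -> [734, 986, 402, 855]
  L2: h(734,986)=(734*31+986)%997=809 h(402,855)=(402*31+855)%997=356 -> [809, 356]
  L3: h(809,356)=(809*31+356)%997=510 -> [510]
  root = 510 == target 510  ** MATCH **
Candidate B: set leaf[2] = 67 -> leaves = [21, 83, 67, 65, 12, 30, 58, 54]
  L0: [21, 83, 67, 65, 12, 30, 58, 54]
  L1: h(21,83)=(21*31+83)%997=734 h(67,65)=(67*31+65)%997=148 h(12,30)=(12*31+30)%997=402 h(58,54)=(58*31+54)%997=855 -> [734, 148, 402, 855]
  L2: h(734,148)=(734*31+148)%997=968 h(402,855)=(402*31+855)%997=356 -> [968, 356]
  L3: h(968,356)=(968*31+356)%997=454 -> [454]
  root = 454 != target 510
Candidate C: set leaf[5] = 41 -> leaves = [21, 83, 30, 65, 12, 41, 58, 54]
  L0: [21, 83, 30, 65, 12, 41, 58, 54]
  L1: h(21,83)=(21*31+83)%997=734 h(30,65)=(30*31+65)%997=995 h(12,41)=(12*31+41)%997=413 h(58,54)=(58*31+54)%997=855 -> [734, 995, 413, 855]
  L2: h(734,995)=(734*31+995)%997=818 h(413,855)=(413*31+855)%997=697 -> [818, 697]
  L3: h(818,697)=(818*31+697)%997=133 -> [133]
  root = 133 != target 510
Candidate A produces the target root.

Answer: A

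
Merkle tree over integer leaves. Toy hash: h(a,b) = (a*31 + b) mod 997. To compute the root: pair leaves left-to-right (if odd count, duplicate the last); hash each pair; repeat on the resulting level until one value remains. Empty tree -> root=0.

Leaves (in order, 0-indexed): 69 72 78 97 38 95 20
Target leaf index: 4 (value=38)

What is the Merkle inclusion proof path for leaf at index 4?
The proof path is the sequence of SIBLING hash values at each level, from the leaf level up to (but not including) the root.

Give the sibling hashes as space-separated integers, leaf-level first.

L0 (leaves): [69, 72, 78, 97, 38, 95, 20], target index=4
L1: h(69,72)=(69*31+72)%997=217 [pair 0] h(78,97)=(78*31+97)%997=521 [pair 1] h(38,95)=(38*31+95)%997=276 [pair 2] h(20,20)=(20*31+20)%997=640 [pair 3] -> [217, 521, 276, 640]
  Sibling for proof at L0: 95
L2: h(217,521)=(217*31+521)%997=269 [pair 0] h(276,640)=(276*31+640)%997=223 [pair 1] -> [269, 223]
  Sibling for proof at L1: 640
L3: h(269,223)=(269*31+223)%997=586 [pair 0] -> [586]
  Sibling for proof at L2: 269
Root: 586
Proof path (sibling hashes from leaf to root): [95, 640, 269]

Answer: 95 640 269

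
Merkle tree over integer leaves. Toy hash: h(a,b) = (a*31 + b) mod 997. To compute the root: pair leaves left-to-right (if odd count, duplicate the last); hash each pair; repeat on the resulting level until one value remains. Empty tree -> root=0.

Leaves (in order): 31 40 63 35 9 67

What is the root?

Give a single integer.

L0: [31, 40, 63, 35, 9, 67]
L1: h(31,40)=(31*31+40)%997=4 h(63,35)=(63*31+35)%997=991 h(9,67)=(9*31+67)%997=346 -> [4, 991, 346]
L2: h(4,991)=(4*31+991)%997=118 h(346,346)=(346*31+346)%997=105 -> [118, 105]
L3: h(118,105)=(118*31+105)%997=772 -> [772]

Answer: 772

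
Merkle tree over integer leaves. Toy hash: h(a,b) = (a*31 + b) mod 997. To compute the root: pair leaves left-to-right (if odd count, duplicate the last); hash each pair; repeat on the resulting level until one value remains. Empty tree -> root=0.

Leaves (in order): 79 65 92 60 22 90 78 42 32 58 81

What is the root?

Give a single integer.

L0: [79, 65, 92, 60, 22, 90, 78, 42, 32, 58, 81]
L1: h(79,65)=(79*31+65)%997=520 h(92,60)=(92*31+60)%997=918 h(22,90)=(22*31+90)%997=772 h(78,42)=(78*31+42)%997=466 h(32,58)=(32*31+58)%997=53 h(81,81)=(81*31+81)%997=598 -> [520, 918, 772, 466, 53, 598]
L2: h(520,918)=(520*31+918)%997=89 h(772,466)=(772*31+466)%997=470 h(53,598)=(53*31+598)%997=247 -> [89, 470, 247]
L3: h(89,470)=(89*31+470)%997=238 h(247,247)=(247*31+247)%997=925 -> [238, 925]
L4: h(238,925)=(238*31+925)%997=327 -> [327]

Answer: 327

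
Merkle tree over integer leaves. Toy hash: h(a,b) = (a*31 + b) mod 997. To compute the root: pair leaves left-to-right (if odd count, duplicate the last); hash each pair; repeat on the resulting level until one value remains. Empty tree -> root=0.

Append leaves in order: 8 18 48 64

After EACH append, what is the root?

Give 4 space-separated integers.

Answer: 8 266 809 825

Derivation:
After append 8 (leaves=[8]):
  L0: [8]
  root=8
After append 18 (leaves=[8, 18]):
  L0: [8, 18]
  L1: h(8,18)=(8*31+18)%997=266 -> [266]
  root=266
After append 48 (leaves=[8, 18, 48]):
  L0: [8, 18, 48]
  L1: h(8,18)=(8*31+18)%997=266 h(48,48)=(48*31+48)%997=539 -> [266, 539]
  L2: h(266,539)=(266*31+539)%997=809 -> [809]
  root=809
After append 64 (leaves=[8, 18, 48, 64]):
  L0: [8, 18, 48, 64]
  L1: h(8,18)=(8*31+18)%997=266 h(48,64)=(48*31+64)%997=555 -> [266, 555]
  L2: h(266,555)=(266*31+555)%997=825 -> [825]
  root=825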